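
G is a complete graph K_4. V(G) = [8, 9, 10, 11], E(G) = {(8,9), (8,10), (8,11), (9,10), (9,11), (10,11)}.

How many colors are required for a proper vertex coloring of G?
χ(G) = 4

Clique number ω(G) = 4 (lower bound: χ ≥ ω).
The clique on [8, 9, 10, 11] has size 4, forcing χ ≥ 4, and the coloring below uses 4 colors, so χ(G) = 4.
A valid 4-coloring: color 1: [9]; color 2: [10]; color 3: [11]; color 4: [8].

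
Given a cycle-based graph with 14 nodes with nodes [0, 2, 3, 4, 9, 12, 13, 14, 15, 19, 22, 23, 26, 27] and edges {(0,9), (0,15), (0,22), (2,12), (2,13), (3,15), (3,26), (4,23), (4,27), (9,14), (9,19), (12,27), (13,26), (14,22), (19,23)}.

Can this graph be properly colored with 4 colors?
A valid 4-coloring: color 1: [0, 3, 4, 12, 13, 14, 19]; color 2: [2, 9, 15, 22, 23, 26, 27].
(χ(G) = 2 ≤ 4.)

Yes, G is 4-colorable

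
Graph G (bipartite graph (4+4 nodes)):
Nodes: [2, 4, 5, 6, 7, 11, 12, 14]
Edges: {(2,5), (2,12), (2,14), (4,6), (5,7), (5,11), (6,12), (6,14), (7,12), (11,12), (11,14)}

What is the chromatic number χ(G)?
Clique number ω(G) = 2 (lower bound: χ ≥ ω).
The graph is bipartite (no odd cycle), so 2 colors suffice: χ(G) = 2.
A valid 2-coloring: color 1: [4, 5, 12, 14]; color 2: [2, 6, 7, 11].

χ(G) = 2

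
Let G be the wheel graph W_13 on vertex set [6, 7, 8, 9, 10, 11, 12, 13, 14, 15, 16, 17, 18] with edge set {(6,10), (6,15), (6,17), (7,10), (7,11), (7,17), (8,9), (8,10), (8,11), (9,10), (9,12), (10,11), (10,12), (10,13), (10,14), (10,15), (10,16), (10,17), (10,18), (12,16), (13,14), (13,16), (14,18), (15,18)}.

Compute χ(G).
χ(G) = 3

Clique number ω(G) = 3 (lower bound: χ ≥ ω).
The clique on [6, 10, 17] has size 3, forcing χ ≥ 3, and the coloring below uses 3 colors, so χ(G) = 3.
A valid 3-coloring: color 1: [10]; color 2: [9, 11, 14, 15, 16, 17]; color 3: [6, 7, 8, 12, 13, 18].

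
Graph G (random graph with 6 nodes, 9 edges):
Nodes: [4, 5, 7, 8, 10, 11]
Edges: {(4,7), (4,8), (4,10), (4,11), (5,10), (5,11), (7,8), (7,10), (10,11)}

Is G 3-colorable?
A valid 3-coloring: color 1: [4, 5]; color 2: [8, 10]; color 3: [7, 11].
(χ(G) = 3 ≤ 3.)

Yes, G is 3-colorable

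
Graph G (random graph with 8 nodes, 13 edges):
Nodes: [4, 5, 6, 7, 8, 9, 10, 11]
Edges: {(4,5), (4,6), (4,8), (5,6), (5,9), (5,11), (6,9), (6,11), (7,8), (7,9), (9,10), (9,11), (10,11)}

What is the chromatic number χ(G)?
Clique number ω(G) = 4 (lower bound: χ ≥ ω).
The clique on [5, 6, 9, 11] has size 4, forcing χ ≥ 4, and the coloring below uses 4 colors, so χ(G) = 4.
A valid 4-coloring: color 1: [4, 9]; color 2: [5, 8, 10]; color 3: [7, 11]; color 4: [6].

χ(G) = 4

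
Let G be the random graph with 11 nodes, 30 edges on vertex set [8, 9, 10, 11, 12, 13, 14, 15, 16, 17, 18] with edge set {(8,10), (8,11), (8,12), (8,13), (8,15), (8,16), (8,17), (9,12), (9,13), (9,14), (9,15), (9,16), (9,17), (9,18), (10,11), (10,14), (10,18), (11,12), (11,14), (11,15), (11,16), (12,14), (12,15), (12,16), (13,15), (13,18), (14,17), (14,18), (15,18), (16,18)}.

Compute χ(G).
Clique number ω(G) = 4 (lower bound: χ ≥ ω).
The clique on [8, 11, 12, 16] has size 4, forcing χ ≥ 4, and the coloring below uses 4 colors, so χ(G) = 4.
A valid 4-coloring: color 1: [8, 9]; color 2: [14, 15, 16]; color 3: [11, 17, 18]; color 4: [10, 12, 13].

χ(G) = 4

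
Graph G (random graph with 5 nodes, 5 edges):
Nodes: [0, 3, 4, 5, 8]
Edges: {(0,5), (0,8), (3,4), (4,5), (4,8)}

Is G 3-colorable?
Yes, G is 3-colorable

A valid 3-coloring: color 1: [0, 4]; color 2: [3, 5, 8].
(χ(G) = 2 ≤ 3.)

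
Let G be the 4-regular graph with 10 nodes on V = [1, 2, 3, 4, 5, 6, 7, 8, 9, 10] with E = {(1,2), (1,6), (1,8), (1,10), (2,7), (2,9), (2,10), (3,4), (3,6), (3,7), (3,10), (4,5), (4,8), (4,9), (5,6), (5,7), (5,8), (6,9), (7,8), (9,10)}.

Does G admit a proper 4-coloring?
A valid 4-coloring: color 1: [4, 6, 7, 10]; color 2: [1, 3, 5, 9]; color 3: [2, 8].
(χ(G) = 3 ≤ 4.)

Yes, G is 4-colorable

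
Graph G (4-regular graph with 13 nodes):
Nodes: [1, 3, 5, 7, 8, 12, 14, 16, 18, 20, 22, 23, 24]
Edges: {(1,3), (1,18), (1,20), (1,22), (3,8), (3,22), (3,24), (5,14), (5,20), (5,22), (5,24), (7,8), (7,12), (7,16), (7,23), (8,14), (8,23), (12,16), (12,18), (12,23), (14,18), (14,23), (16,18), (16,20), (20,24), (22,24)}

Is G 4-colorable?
A valid 4-coloring: color 1: [8, 18, 20, 22]; color 2: [1, 12, 14, 24]; color 3: [3, 5, 16, 23]; color 4: [7].
(χ(G) = 4 ≤ 4.)

Yes, G is 4-colorable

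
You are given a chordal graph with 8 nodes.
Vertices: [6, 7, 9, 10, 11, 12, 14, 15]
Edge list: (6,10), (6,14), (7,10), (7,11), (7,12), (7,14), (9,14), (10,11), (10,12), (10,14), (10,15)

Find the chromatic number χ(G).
Clique number ω(G) = 3 (lower bound: χ ≥ ω).
The clique on [6, 10, 14] has size 3, forcing χ ≥ 3, and the coloring below uses 3 colors, so χ(G) = 3.
A valid 3-coloring: color 1: [9, 10]; color 2: [6, 7, 15]; color 3: [11, 12, 14].

χ(G) = 3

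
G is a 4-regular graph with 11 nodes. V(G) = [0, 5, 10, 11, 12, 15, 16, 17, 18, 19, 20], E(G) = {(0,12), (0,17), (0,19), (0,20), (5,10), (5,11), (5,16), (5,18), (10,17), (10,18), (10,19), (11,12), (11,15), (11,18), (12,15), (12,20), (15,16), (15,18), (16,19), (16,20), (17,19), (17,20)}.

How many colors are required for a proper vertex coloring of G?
χ(G) = 3

Clique number ω(G) = 3 (lower bound: χ ≥ ω).
The clique on [0, 17, 19] has size 3, forcing χ ≥ 3, and the coloring below uses 3 colors, so χ(G) = 3.
A valid 3-coloring: color 1: [0, 10, 11, 16]; color 2: [5, 15, 19, 20]; color 3: [12, 17, 18].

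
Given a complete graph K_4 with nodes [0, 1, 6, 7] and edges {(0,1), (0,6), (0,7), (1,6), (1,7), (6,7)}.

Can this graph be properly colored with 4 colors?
Yes, G is 4-colorable

A valid 4-coloring: color 1: [6]; color 2: [7]; color 3: [0]; color 4: [1].
(χ(G) = 4 ≤ 4.)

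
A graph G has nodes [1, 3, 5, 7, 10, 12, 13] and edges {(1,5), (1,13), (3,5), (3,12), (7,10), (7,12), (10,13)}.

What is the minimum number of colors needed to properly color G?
χ(G) = 3

Clique number ω(G) = 2 (lower bound: χ ≥ ω).
Odd cycle [1, 13, 10, 7, 12, 3, 5] needs 3 colors (χ ≥ 3).
The coloring below uses 3 colors, so χ(G) = 3.
A valid 3-coloring: color 1: [1, 3, 10]; color 2: [5, 12, 13]; color 3: [7].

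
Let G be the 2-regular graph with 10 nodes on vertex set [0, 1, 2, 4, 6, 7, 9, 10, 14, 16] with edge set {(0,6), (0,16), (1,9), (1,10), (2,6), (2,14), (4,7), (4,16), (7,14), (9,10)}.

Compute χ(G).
Clique number ω(G) = 3 (lower bound: χ ≥ ω).
The clique on [1, 9, 10] has size 3, forcing χ ≥ 3, and the coloring below uses 3 colors, so χ(G) = 3.
A valid 3-coloring: color 1: [0, 2, 4, 10]; color 2: [6, 7, 9, 16]; color 3: [1, 14].

χ(G) = 3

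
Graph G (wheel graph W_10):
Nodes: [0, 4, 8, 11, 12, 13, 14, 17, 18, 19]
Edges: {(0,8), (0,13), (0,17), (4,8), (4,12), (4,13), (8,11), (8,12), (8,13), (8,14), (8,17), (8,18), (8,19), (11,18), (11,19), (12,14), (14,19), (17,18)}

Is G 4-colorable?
Yes, G is 4-colorable

A valid 4-coloring: color 1: [8]; color 2: [11, 13, 14, 17]; color 3: [0, 12, 18, 19]; color 4: [4].
(χ(G) = 4 ≤ 4.)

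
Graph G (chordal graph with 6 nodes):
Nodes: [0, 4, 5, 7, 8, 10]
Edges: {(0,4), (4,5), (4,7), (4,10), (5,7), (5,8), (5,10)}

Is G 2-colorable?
No, G is not 2-colorable

The clique on vertices [4, 5, 10] has size 3 > 2, so it alone needs 3 colors.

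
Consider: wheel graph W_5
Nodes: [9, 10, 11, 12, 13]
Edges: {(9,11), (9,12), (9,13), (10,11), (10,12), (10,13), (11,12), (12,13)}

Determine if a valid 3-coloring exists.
A valid 3-coloring: color 1: [12]; color 2: [11, 13]; color 3: [9, 10].
(χ(G) = 3 ≤ 3.)

Yes, G is 3-colorable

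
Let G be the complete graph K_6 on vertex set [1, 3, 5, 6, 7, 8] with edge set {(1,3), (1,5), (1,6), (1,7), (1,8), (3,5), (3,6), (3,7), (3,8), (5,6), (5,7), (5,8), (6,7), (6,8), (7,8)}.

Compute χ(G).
Clique number ω(G) = 6 (lower bound: χ ≥ ω).
The clique on [1, 3, 5, 6, 7, 8] has size 6, forcing χ ≥ 6, and the coloring below uses 6 colors, so χ(G) = 6.
A valid 6-coloring: color 1: [8]; color 2: [3]; color 3: [6]; color 4: [7]; color 5: [5]; color 6: [1].

χ(G) = 6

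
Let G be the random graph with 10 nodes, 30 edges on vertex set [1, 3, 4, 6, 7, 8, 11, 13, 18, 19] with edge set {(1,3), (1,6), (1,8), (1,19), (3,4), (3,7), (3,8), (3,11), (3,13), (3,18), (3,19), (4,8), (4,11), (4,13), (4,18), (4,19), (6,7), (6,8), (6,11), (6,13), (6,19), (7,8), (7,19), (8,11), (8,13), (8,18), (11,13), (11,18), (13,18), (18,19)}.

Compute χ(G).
Clique number ω(G) = 6 (lower bound: χ ≥ ω).
The clique on [3, 4, 8, 11, 13, 18] has size 6, forcing χ ≥ 6, and the coloring below uses 6 colors, so χ(G) = 6.
A valid 6-coloring: color 1: [8, 19]; color 2: [3, 6]; color 3: [1, 7, 11]; color 4: [13]; color 5: [4]; color 6: [18].

χ(G) = 6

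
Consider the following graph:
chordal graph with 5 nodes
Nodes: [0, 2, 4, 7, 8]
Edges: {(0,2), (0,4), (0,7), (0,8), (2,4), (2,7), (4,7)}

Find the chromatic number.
χ(G) = 4

Clique number ω(G) = 4 (lower bound: χ ≥ ω).
The clique on [0, 2, 4, 7] has size 4, forcing χ ≥ 4, and the coloring below uses 4 colors, so χ(G) = 4.
A valid 4-coloring: color 1: [0]; color 2: [2, 8]; color 3: [7]; color 4: [4].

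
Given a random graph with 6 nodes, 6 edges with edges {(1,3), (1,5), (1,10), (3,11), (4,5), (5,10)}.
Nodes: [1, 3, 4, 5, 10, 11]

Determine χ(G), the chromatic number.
χ(G) = 3

Clique number ω(G) = 3 (lower bound: χ ≥ ω).
The clique on [1, 5, 10] has size 3, forcing χ ≥ 3, and the coloring below uses 3 colors, so χ(G) = 3.
A valid 3-coloring: color 1: [3, 5]; color 2: [1, 4, 11]; color 3: [10].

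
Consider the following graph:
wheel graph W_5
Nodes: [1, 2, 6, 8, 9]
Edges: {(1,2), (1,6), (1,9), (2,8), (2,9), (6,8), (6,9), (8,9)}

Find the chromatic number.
Clique number ω(G) = 3 (lower bound: χ ≥ ω).
The clique on [2, 8, 9] has size 3, forcing χ ≥ 3, and the coloring below uses 3 colors, so χ(G) = 3.
A valid 3-coloring: color 1: [9]; color 2: [2, 6]; color 3: [1, 8].

χ(G) = 3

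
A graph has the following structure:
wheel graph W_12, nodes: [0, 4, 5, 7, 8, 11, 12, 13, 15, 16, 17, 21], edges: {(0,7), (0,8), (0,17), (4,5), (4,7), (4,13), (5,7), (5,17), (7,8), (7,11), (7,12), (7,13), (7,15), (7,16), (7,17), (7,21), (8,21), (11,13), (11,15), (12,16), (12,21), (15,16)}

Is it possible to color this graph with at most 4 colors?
Yes, G is 4-colorable

A valid 4-coloring: color 1: [7]; color 2: [5, 8, 12, 13, 15]; color 3: [4, 11, 16, 17, 21]; color 4: [0].
(χ(G) = 4 ≤ 4.)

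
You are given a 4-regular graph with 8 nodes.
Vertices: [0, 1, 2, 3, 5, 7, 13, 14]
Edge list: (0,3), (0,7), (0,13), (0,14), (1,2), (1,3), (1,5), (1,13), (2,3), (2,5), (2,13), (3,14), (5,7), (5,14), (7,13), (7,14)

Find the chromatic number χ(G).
χ(G) = 4

Clique number ω(G) = 3 (lower bound: χ ≥ ω).
Suppose a proper 3-coloring c exists. The clique [0, 3, 14] takes 3 distinct colors; by symmetry let c(0) = 1, c(3) = 2, c(14) = 3.
- Vertex 7: neighbors [0, 14] already have colors [1, 3] ⇒ c(7) = 2.
- Vertex 5: neighbors [7, 14] already have colors [2, 3] ⇒ c(5) = 1.
- Vertex 1: neighbors [5, 3] already have colors [1, 2] ⇒ c(1) = 3.
- Vertex 2: neighbors [5, 3, 1] already have colors [1, 2, 3] — all 3 colors blocked. Contradiction.
The forced assignments end in a contradiction, so G has no proper 3-coloring (χ ≥ 4).
The coloring below uses 4 colors, so χ(G) = 4.
A valid 4-coloring: color 1: [3, 5, 13]; color 2: [1, 14]; color 3: [2, 7]; color 4: [0].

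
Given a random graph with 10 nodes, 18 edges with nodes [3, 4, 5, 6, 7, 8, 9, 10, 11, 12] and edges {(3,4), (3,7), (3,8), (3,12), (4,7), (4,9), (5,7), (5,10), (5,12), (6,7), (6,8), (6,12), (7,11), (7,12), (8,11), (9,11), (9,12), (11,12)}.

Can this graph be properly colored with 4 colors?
Yes, G is 4-colorable

A valid 4-coloring: color 1: [4, 8, 10, 12]; color 2: [7, 9]; color 3: [3, 5, 6, 11].
(χ(G) = 3 ≤ 4.)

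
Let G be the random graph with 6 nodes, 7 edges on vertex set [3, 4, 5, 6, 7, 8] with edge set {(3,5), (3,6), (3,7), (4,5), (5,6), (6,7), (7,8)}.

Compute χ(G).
Clique number ω(G) = 3 (lower bound: χ ≥ ω).
The clique on [3, 5, 6] has size 3, forcing χ ≥ 3, and the coloring below uses 3 colors, so χ(G) = 3.
A valid 3-coloring: color 1: [4, 6, 8]; color 2: [3]; color 3: [5, 7].

χ(G) = 3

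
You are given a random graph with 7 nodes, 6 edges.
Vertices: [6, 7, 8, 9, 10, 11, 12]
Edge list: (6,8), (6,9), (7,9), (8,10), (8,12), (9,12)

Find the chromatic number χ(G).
Clique number ω(G) = 2 (lower bound: χ ≥ ω).
The graph is bipartite (no odd cycle), so 2 colors suffice: χ(G) = 2.
A valid 2-coloring: color 1: [8, 9, 11]; color 2: [6, 7, 10, 12].

χ(G) = 2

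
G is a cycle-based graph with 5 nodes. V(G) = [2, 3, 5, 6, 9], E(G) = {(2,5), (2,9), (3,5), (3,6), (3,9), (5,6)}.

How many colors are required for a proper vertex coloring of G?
Clique number ω(G) = 3 (lower bound: χ ≥ ω).
The clique on [3, 5, 6] has size 3, forcing χ ≥ 3, and the coloring below uses 3 colors, so χ(G) = 3.
A valid 3-coloring: color 1: [5, 9]; color 2: [2, 3]; color 3: [6].

χ(G) = 3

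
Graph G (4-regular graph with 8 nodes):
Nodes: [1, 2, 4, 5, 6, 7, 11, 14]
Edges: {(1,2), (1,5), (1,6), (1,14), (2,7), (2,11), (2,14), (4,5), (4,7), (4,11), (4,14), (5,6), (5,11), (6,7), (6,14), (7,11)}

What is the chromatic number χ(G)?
χ(G) = 3

Clique number ω(G) = 3 (lower bound: χ ≥ ω).
The clique on [1, 2, 14] has size 3, forcing χ ≥ 3, and the coloring below uses 3 colors, so χ(G) = 3.
A valid 3-coloring: color 1: [2, 4, 6]; color 2: [1, 11]; color 3: [5, 7, 14].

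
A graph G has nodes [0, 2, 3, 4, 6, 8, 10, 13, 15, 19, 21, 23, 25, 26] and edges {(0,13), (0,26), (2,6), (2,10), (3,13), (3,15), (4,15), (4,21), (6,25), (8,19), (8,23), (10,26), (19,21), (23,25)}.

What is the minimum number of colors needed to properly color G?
Clique number ω(G) = 2 (lower bound: χ ≥ ω).
The graph is bipartite (no odd cycle), so 2 colors suffice: χ(G) = 2.
A valid 2-coloring: color 1: [2, 8, 13, 15, 21, 25, 26]; color 2: [0, 3, 4, 6, 10, 19, 23].

χ(G) = 2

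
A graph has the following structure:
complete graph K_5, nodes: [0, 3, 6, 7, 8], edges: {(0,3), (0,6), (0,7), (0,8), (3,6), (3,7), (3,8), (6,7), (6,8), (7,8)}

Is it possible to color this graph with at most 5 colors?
Yes, G is 5-colorable

A valid 5-coloring: color 1: [0]; color 2: [8]; color 3: [3]; color 4: [7]; color 5: [6].
(χ(G) = 5 ≤ 5.)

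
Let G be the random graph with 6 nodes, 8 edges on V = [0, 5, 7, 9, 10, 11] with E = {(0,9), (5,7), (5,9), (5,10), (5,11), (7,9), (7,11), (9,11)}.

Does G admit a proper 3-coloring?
No, G is not 3-colorable

The clique on vertices [5, 7, 9, 11] has size 4 > 3, so it alone needs 4 colors.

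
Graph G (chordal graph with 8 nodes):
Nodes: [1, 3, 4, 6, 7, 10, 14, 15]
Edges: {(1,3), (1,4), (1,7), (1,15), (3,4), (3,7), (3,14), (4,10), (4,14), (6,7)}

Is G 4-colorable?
A valid 4-coloring: color 1: [3, 6, 10, 15]; color 2: [4, 7]; color 3: [1, 14].
(χ(G) = 3 ≤ 4.)

Yes, G is 4-colorable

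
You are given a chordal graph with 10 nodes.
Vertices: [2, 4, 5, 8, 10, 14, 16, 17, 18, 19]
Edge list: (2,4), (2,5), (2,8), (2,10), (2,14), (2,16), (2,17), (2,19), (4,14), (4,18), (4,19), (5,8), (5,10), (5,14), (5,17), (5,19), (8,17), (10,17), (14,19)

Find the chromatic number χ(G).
Clique number ω(G) = 4 (lower bound: χ ≥ ω).
The clique on [2, 4, 14, 19] has size 4, forcing χ ≥ 4, and the coloring below uses 4 colors, so χ(G) = 4.
A valid 4-coloring: color 1: [2, 18]; color 2: [4, 5, 16]; color 3: [14, 17]; color 4: [8, 10, 19].

χ(G) = 4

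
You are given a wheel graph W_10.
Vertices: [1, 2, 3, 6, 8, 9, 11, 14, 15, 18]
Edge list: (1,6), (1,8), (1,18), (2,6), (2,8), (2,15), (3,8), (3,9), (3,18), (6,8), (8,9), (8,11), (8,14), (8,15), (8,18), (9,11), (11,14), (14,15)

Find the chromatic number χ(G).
Clique number ω(G) = 3 (lower bound: χ ≥ ω).
Odd cycle [6, 1, 18, 3, 9, 11, 14, 15, 2] needs 3 colors (χ ≥ 3).
Vertex 8 is adjacent to every vertex of [1, 2, 3, 6, 9, 11, 14, 15, 18], which already need 3 colors among themselves, so 8 needs a new color (χ ≥ 4).
The coloring below uses 4 colors, so χ(G) = 4.
A valid 4-coloring: color 1: [8]; color 2: [6, 9, 15, 18]; color 3: [1, 2, 3, 11]; color 4: [14].

χ(G) = 4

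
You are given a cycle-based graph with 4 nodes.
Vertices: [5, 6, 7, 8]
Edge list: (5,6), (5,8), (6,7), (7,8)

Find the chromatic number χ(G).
Clique number ω(G) = 2 (lower bound: χ ≥ ω).
The graph is bipartite (no odd cycle), so 2 colors suffice: χ(G) = 2.
A valid 2-coloring: color 1: [5, 7]; color 2: [6, 8].

χ(G) = 2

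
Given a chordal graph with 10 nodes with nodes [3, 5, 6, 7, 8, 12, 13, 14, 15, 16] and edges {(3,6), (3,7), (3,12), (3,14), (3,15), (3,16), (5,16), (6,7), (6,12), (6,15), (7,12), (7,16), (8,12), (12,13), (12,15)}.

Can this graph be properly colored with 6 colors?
Yes, G is 6-colorable

A valid 6-coloring: color 1: [3, 5, 8, 13]; color 2: [12, 14, 16]; color 3: [7, 15]; color 4: [6].
(χ(G) = 4 ≤ 6.)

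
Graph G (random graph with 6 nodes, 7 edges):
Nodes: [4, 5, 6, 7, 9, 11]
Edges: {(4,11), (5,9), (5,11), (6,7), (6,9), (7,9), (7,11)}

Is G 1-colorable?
The clique on vertices [6, 7, 9] has size 3 > 1, so it alone needs 3 colors.

No, G is not 1-colorable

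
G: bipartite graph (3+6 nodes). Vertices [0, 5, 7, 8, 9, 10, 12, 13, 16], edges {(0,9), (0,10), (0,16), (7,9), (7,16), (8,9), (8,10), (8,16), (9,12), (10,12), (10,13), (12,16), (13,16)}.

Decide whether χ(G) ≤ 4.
A valid 4-coloring: color 1: [5, 9, 10, 16]; color 2: [0, 7, 8, 12, 13].
(χ(G) = 2 ≤ 4.)

Yes, G is 4-colorable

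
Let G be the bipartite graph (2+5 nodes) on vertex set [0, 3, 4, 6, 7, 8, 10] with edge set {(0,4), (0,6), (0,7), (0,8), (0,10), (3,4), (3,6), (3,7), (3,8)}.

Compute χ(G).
Clique number ω(G) = 2 (lower bound: χ ≥ ω).
The graph is bipartite (no odd cycle), so 2 colors suffice: χ(G) = 2.
A valid 2-coloring: color 1: [0, 3]; color 2: [4, 6, 7, 8, 10].

χ(G) = 2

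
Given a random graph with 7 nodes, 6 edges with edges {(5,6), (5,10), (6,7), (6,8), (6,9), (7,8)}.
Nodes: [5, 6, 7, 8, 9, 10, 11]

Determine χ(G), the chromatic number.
χ(G) = 3

Clique number ω(G) = 3 (lower bound: χ ≥ ω).
The clique on [6, 7, 8] has size 3, forcing χ ≥ 3, and the coloring below uses 3 colors, so χ(G) = 3.
A valid 3-coloring: color 1: [6, 10, 11]; color 2: [5, 7, 9]; color 3: [8].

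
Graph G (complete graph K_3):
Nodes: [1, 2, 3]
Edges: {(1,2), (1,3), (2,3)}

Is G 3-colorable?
Yes, G is 3-colorable

A valid 3-coloring: color 1: [3]; color 2: [2]; color 3: [1].
(χ(G) = 3 ≤ 3.)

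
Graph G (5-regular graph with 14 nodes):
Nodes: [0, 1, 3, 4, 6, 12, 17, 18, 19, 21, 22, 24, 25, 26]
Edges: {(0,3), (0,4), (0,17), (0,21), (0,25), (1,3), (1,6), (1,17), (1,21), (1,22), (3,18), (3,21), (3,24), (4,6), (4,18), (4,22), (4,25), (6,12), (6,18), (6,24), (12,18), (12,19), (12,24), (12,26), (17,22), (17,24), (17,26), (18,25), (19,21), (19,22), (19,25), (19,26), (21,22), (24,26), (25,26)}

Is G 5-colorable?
Yes, G is 5-colorable

A valid 5-coloring: color 1: [0, 1, 18, 19, 24]; color 2: [3, 6, 22, 26]; color 3: [12, 17, 21, 25]; color 4: [4].
(χ(G) = 4 ≤ 5.)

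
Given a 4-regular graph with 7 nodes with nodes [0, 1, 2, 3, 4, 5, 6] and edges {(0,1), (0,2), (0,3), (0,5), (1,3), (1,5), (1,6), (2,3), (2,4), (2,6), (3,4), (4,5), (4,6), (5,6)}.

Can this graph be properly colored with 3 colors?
Suppose a proper 3-coloring c exists. The clique [0, 1, 3] takes 3 distinct colors; by symmetry let c(0) = 1, c(1) = 2, c(3) = 3.
- Vertex 2: neighbors [0, 3] already have colors [1, 3] ⇒ c(2) = 2.
- Vertex 4: neighbors [2, 3] already have colors [2, 3] ⇒ c(4) = 1.
- Vertex 5: neighbors [0, 1] already have colors [1, 2] ⇒ c(5) = 3.
- Vertex 6: neighbors [4, 1, 5] already have colors [1, 2, 3] — all 3 colors blocked. Contradiction.
The forced assignments end in a contradiction, so G has no proper 3-coloring (χ ≥ 4).

No, G is not 3-colorable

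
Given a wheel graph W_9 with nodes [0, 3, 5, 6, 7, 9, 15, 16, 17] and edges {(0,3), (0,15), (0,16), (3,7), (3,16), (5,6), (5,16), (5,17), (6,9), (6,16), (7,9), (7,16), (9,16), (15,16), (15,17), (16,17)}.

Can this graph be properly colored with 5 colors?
Yes, G is 5-colorable

A valid 5-coloring: color 1: [16]; color 2: [3, 5, 9, 15]; color 3: [0, 6, 7, 17].
(χ(G) = 3 ≤ 5.)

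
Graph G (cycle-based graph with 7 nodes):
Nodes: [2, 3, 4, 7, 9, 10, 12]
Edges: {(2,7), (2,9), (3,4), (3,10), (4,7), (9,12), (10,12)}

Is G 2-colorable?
Odd cycle [4, 3, 10, 12, 9, 2, 7] needs 3 colors (χ ≥ 3).
Hence χ(G) ≥ 3 > 2, so no proper 2-coloring exists.

No, G is not 2-colorable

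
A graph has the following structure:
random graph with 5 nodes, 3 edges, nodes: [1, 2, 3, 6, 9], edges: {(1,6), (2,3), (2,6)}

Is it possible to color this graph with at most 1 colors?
Edge (1,6) forces its endpoints to differ, so 1 color is not enough.

No, G is not 1-colorable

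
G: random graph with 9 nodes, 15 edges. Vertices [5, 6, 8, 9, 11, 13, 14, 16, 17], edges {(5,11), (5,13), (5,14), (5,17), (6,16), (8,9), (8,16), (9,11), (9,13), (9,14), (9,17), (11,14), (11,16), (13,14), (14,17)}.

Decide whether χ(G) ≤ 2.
The clique on vertices [9, 14, 17] has size 3 > 2, so it alone needs 3 colors.

No, G is not 2-colorable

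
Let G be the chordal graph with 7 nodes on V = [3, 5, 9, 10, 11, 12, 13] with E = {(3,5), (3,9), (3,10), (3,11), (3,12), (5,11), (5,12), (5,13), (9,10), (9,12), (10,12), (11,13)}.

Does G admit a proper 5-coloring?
A valid 5-coloring: color 1: [3, 13]; color 2: [5, 10]; color 3: [11, 12]; color 4: [9].
(χ(G) = 4 ≤ 5.)

Yes, G is 5-colorable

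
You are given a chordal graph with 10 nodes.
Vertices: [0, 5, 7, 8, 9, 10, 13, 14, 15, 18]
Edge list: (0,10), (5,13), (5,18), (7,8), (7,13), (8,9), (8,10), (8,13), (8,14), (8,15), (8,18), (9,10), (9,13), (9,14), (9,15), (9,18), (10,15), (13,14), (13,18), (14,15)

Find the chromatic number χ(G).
χ(G) = 4

Clique number ω(G) = 4 (lower bound: χ ≥ ω).
The clique on [8, 9, 10, 15] has size 4, forcing χ ≥ 4, and the coloring below uses 4 colors, so χ(G) = 4.
A valid 4-coloring: color 1: [0, 5, 8]; color 2: [13, 15]; color 3: [7, 9]; color 4: [10, 14, 18].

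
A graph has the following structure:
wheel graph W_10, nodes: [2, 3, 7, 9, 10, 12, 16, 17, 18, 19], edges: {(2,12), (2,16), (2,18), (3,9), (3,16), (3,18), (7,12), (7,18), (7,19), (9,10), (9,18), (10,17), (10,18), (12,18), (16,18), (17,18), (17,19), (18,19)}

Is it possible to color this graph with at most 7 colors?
Yes, G is 7-colorable

A valid 7-coloring: color 1: [18]; color 2: [2, 3, 10, 19]; color 3: [9, 12, 16, 17]; color 4: [7].
(χ(G) = 4 ≤ 7.)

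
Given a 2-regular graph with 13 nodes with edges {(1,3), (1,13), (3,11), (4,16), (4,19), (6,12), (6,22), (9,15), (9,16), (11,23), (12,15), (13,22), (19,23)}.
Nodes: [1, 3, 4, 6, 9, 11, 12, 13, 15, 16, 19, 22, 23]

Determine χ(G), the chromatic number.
Clique number ω(G) = 2 (lower bound: χ ≥ ω).
Odd cycle [3, 11, 23, 19, 4, 16, 9, 15, 12, 6, 22, 13, 1] needs 3 colors (χ ≥ 3).
The coloring below uses 3 colors, so χ(G) = 3.
A valid 3-coloring: color 1: [6, 11, 13, 15, 16, 19]; color 2: [3, 4, 9, 12, 22, 23]; color 3: [1].

χ(G) = 3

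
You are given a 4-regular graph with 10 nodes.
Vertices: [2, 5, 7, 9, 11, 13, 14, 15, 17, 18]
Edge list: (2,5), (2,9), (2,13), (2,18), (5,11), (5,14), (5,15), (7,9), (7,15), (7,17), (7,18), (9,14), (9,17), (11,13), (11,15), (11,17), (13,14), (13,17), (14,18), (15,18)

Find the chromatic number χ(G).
Clique number ω(G) = 3 (lower bound: χ ≥ ω).
The clique on [7, 9, 17] has size 3, forcing χ ≥ 3, and the coloring below uses 3 colors, so χ(G) = 3.
A valid 3-coloring: color 1: [5, 7, 13]; color 2: [9, 11, 18]; color 3: [2, 14, 15, 17].

χ(G) = 3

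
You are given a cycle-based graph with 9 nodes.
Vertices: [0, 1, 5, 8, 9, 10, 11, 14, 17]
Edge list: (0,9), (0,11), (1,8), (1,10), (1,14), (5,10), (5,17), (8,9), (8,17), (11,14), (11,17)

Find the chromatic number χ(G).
χ(G) = 3

Clique number ω(G) = 2 (lower bound: χ ≥ ω).
Odd cycle [8, 9, 0, 11, 17] needs 3 colors (χ ≥ 3).
The coloring below uses 3 colors, so χ(G) = 3.
A valid 3-coloring: color 1: [1, 9, 17]; color 2: [8, 10, 11]; color 3: [0, 5, 14].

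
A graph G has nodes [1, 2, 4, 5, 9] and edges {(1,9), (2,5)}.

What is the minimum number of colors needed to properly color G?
Clique number ω(G) = 2 (lower bound: χ ≥ ω).
The graph is bipartite (no odd cycle), so 2 colors suffice: χ(G) = 2.
A valid 2-coloring: color 1: [2, 4, 9]; color 2: [1, 5].

χ(G) = 2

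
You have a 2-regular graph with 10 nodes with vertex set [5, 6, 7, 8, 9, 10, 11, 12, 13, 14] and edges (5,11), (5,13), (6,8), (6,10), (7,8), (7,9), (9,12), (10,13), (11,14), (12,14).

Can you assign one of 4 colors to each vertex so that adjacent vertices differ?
Yes, G is 4-colorable

A valid 4-coloring: color 1: [6, 7, 11, 12, 13]; color 2: [5, 8, 9, 10, 14].
(χ(G) = 2 ≤ 4.)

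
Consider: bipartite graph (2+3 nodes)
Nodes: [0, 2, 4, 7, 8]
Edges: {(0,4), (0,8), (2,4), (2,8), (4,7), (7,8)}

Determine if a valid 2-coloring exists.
A valid 2-coloring: color 1: [4, 8]; color 2: [0, 2, 7].
(χ(G) = 2 ≤ 2.)

Yes, G is 2-colorable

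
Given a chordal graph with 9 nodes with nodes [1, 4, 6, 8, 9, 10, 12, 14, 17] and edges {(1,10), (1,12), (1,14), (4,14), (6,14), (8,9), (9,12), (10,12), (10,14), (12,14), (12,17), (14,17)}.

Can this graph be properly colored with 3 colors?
The clique on vertices [1, 10, 12, 14] has size 4 > 3, so it alone needs 4 colors.

No, G is not 3-colorable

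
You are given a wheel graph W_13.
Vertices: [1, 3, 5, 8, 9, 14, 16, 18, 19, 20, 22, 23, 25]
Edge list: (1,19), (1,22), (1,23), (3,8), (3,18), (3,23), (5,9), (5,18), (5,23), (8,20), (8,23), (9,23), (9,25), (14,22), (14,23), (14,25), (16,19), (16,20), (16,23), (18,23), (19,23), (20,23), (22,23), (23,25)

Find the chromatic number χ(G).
Clique number ω(G) = 3 (lower bound: χ ≥ ω).
The clique on [1, 19, 23] has size 3, forcing χ ≥ 3, and the coloring below uses 3 colors, so χ(G) = 3.
A valid 3-coloring: color 1: [23]; color 2: [3, 5, 19, 20, 22, 25]; color 3: [1, 8, 9, 14, 16, 18].

χ(G) = 3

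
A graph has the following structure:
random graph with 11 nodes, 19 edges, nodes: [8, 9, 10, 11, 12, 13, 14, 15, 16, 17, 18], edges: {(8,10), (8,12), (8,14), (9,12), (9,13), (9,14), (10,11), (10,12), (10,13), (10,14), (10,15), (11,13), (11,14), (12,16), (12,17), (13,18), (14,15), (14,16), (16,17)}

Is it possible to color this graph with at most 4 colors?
A valid 4-coloring: color 1: [9, 10, 16, 18]; color 2: [12, 13, 14]; color 3: [8, 11, 15, 17].
(χ(G) = 3 ≤ 4.)

Yes, G is 4-colorable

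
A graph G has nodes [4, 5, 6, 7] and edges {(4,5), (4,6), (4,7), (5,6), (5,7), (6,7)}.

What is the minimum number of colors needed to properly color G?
χ(G) = 4

Clique number ω(G) = 4 (lower bound: χ ≥ ω).
The clique on [4, 5, 6, 7] has size 4, forcing χ ≥ 4, and the coloring below uses 4 colors, so χ(G) = 4.
A valid 4-coloring: color 1: [6]; color 2: [4]; color 3: [5]; color 4: [7].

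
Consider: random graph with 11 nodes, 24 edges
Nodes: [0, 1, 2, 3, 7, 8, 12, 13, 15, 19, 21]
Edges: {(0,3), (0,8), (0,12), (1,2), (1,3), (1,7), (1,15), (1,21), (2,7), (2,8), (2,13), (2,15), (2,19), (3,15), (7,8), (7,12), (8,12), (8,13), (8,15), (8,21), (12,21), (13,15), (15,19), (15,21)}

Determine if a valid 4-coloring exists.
A valid 4-coloring: color 1: [12, 15]; color 2: [1, 8, 19]; color 3: [0, 2, 21]; color 4: [3, 7, 13].
(χ(G) = 4 ≤ 4.)

Yes, G is 4-colorable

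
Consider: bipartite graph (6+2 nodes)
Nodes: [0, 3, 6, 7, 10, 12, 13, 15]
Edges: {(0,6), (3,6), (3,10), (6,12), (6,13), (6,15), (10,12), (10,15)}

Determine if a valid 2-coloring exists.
Yes, G is 2-colorable

A valid 2-coloring: color 1: [6, 7, 10]; color 2: [0, 3, 12, 13, 15].
(χ(G) = 2 ≤ 2.)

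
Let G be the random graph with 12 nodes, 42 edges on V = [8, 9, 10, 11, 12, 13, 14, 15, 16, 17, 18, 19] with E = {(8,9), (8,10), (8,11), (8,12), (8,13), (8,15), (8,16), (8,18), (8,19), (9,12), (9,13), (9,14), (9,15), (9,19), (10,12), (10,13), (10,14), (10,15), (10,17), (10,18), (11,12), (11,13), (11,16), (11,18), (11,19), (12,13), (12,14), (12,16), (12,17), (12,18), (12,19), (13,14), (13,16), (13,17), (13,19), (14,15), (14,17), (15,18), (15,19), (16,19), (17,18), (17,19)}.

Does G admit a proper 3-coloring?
The clique on vertices [8, 11, 12, 13, 16, 19] has size 6 > 3, so it alone needs 6 colors.

No, G is not 3-colorable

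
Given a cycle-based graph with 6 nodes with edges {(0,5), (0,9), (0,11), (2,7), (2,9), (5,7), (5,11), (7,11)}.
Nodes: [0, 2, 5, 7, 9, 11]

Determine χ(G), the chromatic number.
Clique number ω(G) = 3 (lower bound: χ ≥ ω).
The clique on [0, 5, 11] has size 3, forcing χ ≥ 3, and the coloring below uses 3 colors, so χ(G) = 3.
A valid 3-coloring: color 1: [0, 7]; color 2: [5, 9]; color 3: [2, 11].

χ(G) = 3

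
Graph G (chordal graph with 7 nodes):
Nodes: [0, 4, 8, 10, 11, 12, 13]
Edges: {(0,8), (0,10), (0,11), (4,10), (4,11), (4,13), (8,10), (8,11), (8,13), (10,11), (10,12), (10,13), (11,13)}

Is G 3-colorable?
The clique on vertices [0, 8, 10, 11] has size 4 > 3, so it alone needs 4 colors.

No, G is not 3-colorable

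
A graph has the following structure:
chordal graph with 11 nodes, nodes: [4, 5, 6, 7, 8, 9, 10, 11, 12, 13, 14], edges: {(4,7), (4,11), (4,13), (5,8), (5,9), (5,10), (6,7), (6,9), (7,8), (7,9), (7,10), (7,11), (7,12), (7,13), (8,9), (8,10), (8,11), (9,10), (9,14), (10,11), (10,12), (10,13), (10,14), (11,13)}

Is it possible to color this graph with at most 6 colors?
A valid 6-coloring: color 1: [5, 7, 14]; color 2: [4, 6, 10]; color 3: [9, 11, 12]; color 4: [8, 13].
(χ(G) = 4 ≤ 6.)

Yes, G is 6-colorable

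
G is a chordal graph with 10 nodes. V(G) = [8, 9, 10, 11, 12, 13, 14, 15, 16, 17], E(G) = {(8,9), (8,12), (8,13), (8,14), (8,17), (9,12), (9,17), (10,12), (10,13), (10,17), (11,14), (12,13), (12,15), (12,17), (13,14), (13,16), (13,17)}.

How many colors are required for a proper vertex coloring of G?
Clique number ω(G) = 4 (lower bound: χ ≥ ω).
The clique on [8, 9, 12, 17] has size 4, forcing χ ≥ 4, and the coloring below uses 4 colors, so χ(G) = 4.
A valid 4-coloring: color 1: [9, 11, 13, 15]; color 2: [12, 14, 16]; color 3: [17]; color 4: [8, 10].

χ(G) = 4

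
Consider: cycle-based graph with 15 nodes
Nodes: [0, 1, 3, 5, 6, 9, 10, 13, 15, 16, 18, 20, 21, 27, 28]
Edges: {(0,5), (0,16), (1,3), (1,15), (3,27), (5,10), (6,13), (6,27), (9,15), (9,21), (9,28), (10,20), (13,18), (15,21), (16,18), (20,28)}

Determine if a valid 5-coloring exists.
Yes, G is 5-colorable

A valid 5-coloring: color 1: [0, 3, 6, 10, 15, 18, 28]; color 2: [1, 5, 9, 13, 16, 20, 27]; color 3: [21].
(χ(G) = 3 ≤ 5.)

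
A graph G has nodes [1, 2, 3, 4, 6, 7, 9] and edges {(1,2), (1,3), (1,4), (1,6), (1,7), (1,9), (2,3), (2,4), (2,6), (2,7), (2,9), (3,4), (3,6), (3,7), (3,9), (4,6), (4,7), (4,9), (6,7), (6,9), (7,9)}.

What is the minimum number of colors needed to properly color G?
χ(G) = 7

Clique number ω(G) = 7 (lower bound: χ ≥ ω).
The clique on [1, 2, 3, 4, 6, 7, 9] has size 7, forcing χ ≥ 7, and the coloring below uses 7 colors, so χ(G) = 7.
A valid 7-coloring: color 1: [3]; color 2: [1]; color 3: [4]; color 4: [7]; color 5: [6]; color 6: [2]; color 7: [9].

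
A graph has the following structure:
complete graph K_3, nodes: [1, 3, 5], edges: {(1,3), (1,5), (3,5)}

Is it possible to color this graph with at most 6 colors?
A valid 6-coloring: color 1: [3]; color 2: [5]; color 3: [1].
(χ(G) = 3 ≤ 6.)

Yes, G is 6-colorable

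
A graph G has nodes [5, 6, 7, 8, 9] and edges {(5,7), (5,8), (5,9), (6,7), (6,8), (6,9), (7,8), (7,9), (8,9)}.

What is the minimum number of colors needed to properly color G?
χ(G) = 4

Clique number ω(G) = 4 (lower bound: χ ≥ ω).
The clique on [5, 7, 8, 9] has size 4, forcing χ ≥ 4, and the coloring below uses 4 colors, so χ(G) = 4.
A valid 4-coloring: color 1: [7]; color 2: [8]; color 3: [9]; color 4: [5, 6].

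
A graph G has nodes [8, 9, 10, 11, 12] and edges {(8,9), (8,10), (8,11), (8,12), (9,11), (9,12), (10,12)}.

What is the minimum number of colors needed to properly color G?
Clique number ω(G) = 3 (lower bound: χ ≥ ω).
The clique on [8, 9, 11] has size 3, forcing χ ≥ 3, and the coloring below uses 3 colors, so χ(G) = 3.
A valid 3-coloring: color 1: [8]; color 2: [11, 12]; color 3: [9, 10].

χ(G) = 3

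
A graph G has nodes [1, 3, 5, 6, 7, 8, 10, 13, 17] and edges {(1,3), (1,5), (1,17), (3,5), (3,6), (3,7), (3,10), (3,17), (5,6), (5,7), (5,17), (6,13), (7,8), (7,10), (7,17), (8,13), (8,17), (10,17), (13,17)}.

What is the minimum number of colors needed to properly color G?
Clique number ω(G) = 4 (lower bound: χ ≥ ω).
The clique on [3, 7, 10, 17] has size 4, forcing χ ≥ 4, and the coloring below uses 4 colors, so χ(G) = 4.
A valid 4-coloring: color 1: [6, 17]; color 2: [3, 8]; color 3: [5, 10, 13]; color 4: [1, 7].

χ(G) = 4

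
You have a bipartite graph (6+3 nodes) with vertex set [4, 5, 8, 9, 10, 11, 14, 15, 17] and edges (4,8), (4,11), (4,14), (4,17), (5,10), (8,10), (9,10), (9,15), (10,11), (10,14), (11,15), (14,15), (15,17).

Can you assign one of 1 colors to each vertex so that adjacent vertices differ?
No, G is not 1-colorable

Edge (4,17) forces its endpoints to differ, so 1 color is not enough.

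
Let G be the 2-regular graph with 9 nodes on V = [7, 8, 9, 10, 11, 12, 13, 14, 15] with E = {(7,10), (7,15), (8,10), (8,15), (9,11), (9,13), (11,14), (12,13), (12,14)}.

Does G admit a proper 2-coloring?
Odd cycle [12, 13, 9, 11, 14] needs 3 colors (χ ≥ 3).
Hence χ(G) ≥ 3 > 2, so no proper 2-coloring exists.

No, G is not 2-colorable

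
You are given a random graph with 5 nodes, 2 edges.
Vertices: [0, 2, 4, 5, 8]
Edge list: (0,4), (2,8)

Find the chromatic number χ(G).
χ(G) = 2

Clique number ω(G) = 2 (lower bound: χ ≥ ω).
The graph is bipartite (no odd cycle), so 2 colors suffice: χ(G) = 2.
A valid 2-coloring: color 1: [0, 2, 5]; color 2: [4, 8].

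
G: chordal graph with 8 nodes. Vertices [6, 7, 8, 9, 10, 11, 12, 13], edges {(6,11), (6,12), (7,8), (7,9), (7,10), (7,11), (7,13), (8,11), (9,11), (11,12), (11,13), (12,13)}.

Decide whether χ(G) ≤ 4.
A valid 4-coloring: color 1: [10, 11]; color 2: [7, 12]; color 3: [6, 8, 9, 13].
(χ(G) = 3 ≤ 4.)

Yes, G is 4-colorable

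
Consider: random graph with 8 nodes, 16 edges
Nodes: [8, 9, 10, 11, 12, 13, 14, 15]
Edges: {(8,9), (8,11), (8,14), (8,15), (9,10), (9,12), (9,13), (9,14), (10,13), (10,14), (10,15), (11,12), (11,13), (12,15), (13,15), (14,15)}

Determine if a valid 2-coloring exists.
No, G is not 2-colorable

The clique on vertices [8, 9, 14] has size 3 > 2, so it alone needs 3 colors.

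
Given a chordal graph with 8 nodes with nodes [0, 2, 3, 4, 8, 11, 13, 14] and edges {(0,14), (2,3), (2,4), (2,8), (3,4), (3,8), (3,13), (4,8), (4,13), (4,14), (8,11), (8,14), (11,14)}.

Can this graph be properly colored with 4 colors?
A valid 4-coloring: color 1: [0, 4, 11]; color 2: [8, 13]; color 3: [3, 14]; color 4: [2].
(χ(G) = 4 ≤ 4.)

Yes, G is 4-colorable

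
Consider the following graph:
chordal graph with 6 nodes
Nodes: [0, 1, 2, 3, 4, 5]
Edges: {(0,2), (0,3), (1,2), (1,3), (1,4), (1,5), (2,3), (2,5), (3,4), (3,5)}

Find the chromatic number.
Clique number ω(G) = 4 (lower bound: χ ≥ ω).
The clique on [1, 2, 3, 5] has size 4, forcing χ ≥ 4, and the coloring below uses 4 colors, so χ(G) = 4.
A valid 4-coloring: color 1: [3]; color 2: [0, 1]; color 3: [2, 4]; color 4: [5].

χ(G) = 4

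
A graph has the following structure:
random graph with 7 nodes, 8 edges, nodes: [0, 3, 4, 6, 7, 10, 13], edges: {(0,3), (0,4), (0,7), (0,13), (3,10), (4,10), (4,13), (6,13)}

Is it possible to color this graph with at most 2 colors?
The clique on vertices [0, 4, 13] has size 3 > 2, so it alone needs 3 colors.

No, G is not 2-colorable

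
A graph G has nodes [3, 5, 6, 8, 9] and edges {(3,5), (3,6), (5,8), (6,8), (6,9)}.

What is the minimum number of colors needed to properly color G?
χ(G) = 2

Clique number ω(G) = 2 (lower bound: χ ≥ ω).
The graph is bipartite (no odd cycle), so 2 colors suffice: χ(G) = 2.
A valid 2-coloring: color 1: [5, 6]; color 2: [3, 8, 9].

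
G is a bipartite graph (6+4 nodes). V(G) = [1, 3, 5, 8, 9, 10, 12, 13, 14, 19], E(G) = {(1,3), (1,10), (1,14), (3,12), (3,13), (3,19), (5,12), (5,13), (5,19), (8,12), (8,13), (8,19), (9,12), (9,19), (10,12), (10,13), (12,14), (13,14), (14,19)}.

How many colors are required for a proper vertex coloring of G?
Clique number ω(G) = 2 (lower bound: χ ≥ ω).
The graph is bipartite (no odd cycle), so 2 colors suffice: χ(G) = 2.
A valid 2-coloring: color 1: [1, 12, 13, 19]; color 2: [3, 5, 8, 9, 10, 14].

χ(G) = 2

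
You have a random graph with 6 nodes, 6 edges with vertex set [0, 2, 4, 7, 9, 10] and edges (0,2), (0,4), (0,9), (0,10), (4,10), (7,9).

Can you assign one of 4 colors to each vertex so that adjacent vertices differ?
Yes, G is 4-colorable

A valid 4-coloring: color 1: [0, 7]; color 2: [2, 9, 10]; color 3: [4].
(χ(G) = 3 ≤ 4.)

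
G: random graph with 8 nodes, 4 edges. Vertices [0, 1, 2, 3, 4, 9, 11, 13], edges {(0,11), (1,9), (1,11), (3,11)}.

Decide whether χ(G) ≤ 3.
A valid 3-coloring: color 1: [2, 4, 9, 11, 13]; color 2: [0, 1, 3].
(χ(G) = 2 ≤ 3.)

Yes, G is 3-colorable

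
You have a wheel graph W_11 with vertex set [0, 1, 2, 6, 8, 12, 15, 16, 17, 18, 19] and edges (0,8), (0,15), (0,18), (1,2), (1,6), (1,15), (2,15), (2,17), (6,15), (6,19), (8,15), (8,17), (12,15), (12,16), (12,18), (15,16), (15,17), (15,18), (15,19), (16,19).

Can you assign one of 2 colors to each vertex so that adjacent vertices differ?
The clique on vertices [0, 8, 15] has size 3 > 2, so it alone needs 3 colors.

No, G is not 2-colorable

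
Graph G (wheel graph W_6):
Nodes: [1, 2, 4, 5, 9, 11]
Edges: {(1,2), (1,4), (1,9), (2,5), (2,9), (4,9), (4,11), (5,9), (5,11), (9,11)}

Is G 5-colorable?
Yes, G is 5-colorable

A valid 5-coloring: color 1: [9]; color 2: [1, 5]; color 3: [2, 4]; color 4: [11].
(χ(G) = 4 ≤ 5.)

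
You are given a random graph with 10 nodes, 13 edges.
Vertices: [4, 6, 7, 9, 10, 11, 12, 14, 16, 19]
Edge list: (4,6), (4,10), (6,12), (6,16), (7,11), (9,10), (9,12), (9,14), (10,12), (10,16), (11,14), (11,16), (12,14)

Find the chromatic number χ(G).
Clique number ω(G) = 3 (lower bound: χ ≥ ω).
The clique on [9, 10, 12] has size 3, forcing χ ≥ 3, and the coloring below uses 3 colors, so χ(G) = 3.
A valid 3-coloring: color 1: [6, 7, 10, 14, 19]; color 2: [4, 11, 12]; color 3: [9, 16].

χ(G) = 3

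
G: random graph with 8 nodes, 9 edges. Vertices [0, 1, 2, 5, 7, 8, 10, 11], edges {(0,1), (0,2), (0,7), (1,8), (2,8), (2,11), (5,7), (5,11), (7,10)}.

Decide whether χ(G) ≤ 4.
Yes, G is 4-colorable

A valid 4-coloring: color 1: [1, 2, 7]; color 2: [0, 8, 10, 11]; color 3: [5].
(χ(G) = 3 ≤ 4.)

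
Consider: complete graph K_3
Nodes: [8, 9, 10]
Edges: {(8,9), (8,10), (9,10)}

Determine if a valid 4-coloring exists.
A valid 4-coloring: color 1: [10]; color 2: [9]; color 3: [8].
(χ(G) = 3 ≤ 4.)

Yes, G is 4-colorable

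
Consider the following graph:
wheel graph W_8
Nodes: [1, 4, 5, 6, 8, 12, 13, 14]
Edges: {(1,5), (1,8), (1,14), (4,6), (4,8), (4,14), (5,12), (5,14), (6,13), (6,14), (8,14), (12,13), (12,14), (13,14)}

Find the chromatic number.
Clique number ω(G) = 3 (lower bound: χ ≥ ω).
Odd cycle [12, 5, 1, 8, 4, 6, 13] needs 3 colors (χ ≥ 3).
Vertex 14 is adjacent to every vertex of [1, 4, 5, 6, 8, 12, 13], which already need 3 colors among themselves, so 14 needs a new color (χ ≥ 4).
The coloring below uses 4 colors, so χ(G) = 4.
A valid 4-coloring: color 1: [14]; color 2: [1, 6, 12]; color 3: [5, 8, 13]; color 4: [4].

χ(G) = 4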